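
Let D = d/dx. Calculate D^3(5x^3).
30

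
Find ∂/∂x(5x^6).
30 x^{5}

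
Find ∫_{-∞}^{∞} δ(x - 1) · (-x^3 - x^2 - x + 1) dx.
-2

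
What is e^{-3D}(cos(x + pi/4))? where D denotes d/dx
\cos{\left(x - 3 + \frac{\pi}{4} \right)}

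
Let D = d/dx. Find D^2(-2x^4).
- 24 x^{2}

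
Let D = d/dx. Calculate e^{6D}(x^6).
x^{6} + 36 x^{5} + 540 x^{4} + 4320 x^{3} + 19440 x^{2} + 46656 x + 46656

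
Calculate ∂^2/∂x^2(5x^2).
10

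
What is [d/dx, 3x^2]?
6 x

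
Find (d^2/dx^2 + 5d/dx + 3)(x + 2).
3 x + 11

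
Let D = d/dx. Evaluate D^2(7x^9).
504 x^{7}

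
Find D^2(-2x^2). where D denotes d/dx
-4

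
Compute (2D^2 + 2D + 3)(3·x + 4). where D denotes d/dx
9 x + 18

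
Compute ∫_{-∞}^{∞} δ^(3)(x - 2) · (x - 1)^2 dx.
0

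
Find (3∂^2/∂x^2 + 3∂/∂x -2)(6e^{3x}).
204 e^{3 x}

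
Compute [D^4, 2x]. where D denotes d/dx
8D^{3}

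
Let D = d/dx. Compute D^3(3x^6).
360 x^{3}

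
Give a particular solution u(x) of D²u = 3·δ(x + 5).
\frac{3|x + 5|}{2}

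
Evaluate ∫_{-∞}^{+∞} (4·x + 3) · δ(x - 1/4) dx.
4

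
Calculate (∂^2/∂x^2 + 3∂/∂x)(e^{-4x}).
4 e^{- 4 x}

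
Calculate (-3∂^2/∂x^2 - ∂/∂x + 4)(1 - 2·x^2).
- 8 x^{2} + 4 x + 16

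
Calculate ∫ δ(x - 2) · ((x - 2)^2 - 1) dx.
-1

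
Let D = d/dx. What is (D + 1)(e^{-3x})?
- 2 e^{- 3 x}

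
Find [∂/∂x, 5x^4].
20 x^{3}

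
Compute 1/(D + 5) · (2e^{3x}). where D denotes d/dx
\frac{e^{3 x}}{4}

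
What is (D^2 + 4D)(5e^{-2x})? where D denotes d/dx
- 20 e^{- 2 x}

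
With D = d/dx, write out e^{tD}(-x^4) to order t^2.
x^{2} \left(- 6 t^{2} - 4 t x - x^{2}\right)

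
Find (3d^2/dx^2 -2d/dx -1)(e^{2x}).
7 e^{2 x}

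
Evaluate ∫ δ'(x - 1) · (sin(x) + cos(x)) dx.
- \cos{\left(1 \right)} + \sin{\left(1 \right)}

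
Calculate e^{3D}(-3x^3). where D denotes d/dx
- 3 x^{3} - 27 x^{2} - 81 x - 81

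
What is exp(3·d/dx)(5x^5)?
5 x^{5} + 75 x^{4} + 450 x^{3} + 1350 x^{2} + 2025 x + 1215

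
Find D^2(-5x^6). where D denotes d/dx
- 150 x^{4}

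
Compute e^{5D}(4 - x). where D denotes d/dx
- x - 1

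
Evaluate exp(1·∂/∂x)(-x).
- x - 1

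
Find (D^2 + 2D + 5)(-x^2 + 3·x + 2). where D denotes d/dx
- 5 x^{2} + 11 x + 14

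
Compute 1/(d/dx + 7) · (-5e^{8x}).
- \frac{e^{8 x}}{3}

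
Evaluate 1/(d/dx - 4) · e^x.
- \frac{e^{x}}{3}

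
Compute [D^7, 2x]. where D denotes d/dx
14D^{6}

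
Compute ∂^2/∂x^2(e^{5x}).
25 e^{5 x}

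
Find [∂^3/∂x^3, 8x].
24\frac{d^{2}}{dx^{2}}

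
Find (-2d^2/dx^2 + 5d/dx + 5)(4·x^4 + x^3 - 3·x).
20 x^{4} + 85 x^{3} - 81 x^{2} - 27 x - 15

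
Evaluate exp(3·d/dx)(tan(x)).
\tan{\left(x + 3 \right)}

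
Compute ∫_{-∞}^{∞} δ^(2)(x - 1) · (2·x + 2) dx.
0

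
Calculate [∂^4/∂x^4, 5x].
20\frac{d^{3}}{dx^{3}}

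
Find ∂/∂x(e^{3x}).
3 e^{3 x}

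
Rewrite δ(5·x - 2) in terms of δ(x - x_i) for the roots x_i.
\frac{\delta(x - 2/5)}{5}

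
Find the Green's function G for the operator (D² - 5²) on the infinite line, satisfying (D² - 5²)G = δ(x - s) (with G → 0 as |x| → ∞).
-\frac{e^{-5|x-s|}}{10}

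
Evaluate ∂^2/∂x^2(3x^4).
36 x^{2}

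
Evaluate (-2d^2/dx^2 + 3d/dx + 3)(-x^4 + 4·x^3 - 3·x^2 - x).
- 3 x^{4} + 51 x^{2} - 69 x + 9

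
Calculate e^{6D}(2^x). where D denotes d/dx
2^{x + 6}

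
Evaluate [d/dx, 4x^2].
8 x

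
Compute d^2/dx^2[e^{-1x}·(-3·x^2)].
3 \left(- x^{2} + 4 x - 2\right) e^{- x}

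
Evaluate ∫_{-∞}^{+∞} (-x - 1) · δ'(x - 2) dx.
1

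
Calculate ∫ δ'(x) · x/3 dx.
- \frac{1}{3}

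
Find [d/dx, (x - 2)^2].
2 x - 4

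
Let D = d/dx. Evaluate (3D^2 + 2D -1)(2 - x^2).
x^{2} - 4 x - 8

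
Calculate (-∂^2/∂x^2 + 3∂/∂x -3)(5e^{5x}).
- 65 e^{5 x}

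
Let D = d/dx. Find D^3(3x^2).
0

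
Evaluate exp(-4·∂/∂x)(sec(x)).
\sec{\left(x - 4 \right)}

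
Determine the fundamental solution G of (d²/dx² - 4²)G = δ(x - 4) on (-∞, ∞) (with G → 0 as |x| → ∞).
-\frac{e^{-4|x - 4|}}{8}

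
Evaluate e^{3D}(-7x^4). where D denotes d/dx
- 7 x^{4} - 84 x^{3} - 378 x^{2} - 756 x - 567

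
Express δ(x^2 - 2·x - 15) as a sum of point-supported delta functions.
\frac{\delta(x + 3) + \delta(x - 5)}{8}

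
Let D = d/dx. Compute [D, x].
1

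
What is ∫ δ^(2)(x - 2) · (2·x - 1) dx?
0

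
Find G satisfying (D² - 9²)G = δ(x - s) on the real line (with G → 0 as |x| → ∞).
-\frac{e^{-9|x-s|}}{18}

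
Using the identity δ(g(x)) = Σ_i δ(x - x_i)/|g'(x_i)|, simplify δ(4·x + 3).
\frac{\delta(x + 3/4)}{4}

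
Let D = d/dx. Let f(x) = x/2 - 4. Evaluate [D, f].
\frac{1}{2}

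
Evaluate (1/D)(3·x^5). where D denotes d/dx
\frac{x^{6}}{2}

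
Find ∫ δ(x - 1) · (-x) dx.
-1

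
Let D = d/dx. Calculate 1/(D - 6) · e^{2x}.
- \frac{e^{2 x}}{4}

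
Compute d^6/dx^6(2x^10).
302400 x^{4}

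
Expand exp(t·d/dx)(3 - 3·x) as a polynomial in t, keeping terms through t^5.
- 3 t - 3 x + 3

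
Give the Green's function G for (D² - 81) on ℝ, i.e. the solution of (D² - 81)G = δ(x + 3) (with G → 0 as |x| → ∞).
-\frac{e^{-9|x + 3|}}{18}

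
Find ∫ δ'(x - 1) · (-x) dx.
1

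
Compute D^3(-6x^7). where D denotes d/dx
- 1260 x^{4}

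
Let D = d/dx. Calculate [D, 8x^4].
32 x^{3}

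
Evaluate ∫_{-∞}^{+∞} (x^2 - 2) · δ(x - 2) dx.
2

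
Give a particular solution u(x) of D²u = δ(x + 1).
\frac{|x + 1|}{2}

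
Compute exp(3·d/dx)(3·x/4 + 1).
\frac{3 x}{4} + \frac{13}{4}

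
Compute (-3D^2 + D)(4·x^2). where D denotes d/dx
8 x - 24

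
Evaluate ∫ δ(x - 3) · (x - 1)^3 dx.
8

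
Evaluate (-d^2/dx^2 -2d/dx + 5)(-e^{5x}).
30 e^{5 x}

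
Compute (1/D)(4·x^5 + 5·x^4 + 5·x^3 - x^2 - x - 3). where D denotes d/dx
\frac{2 x^{6}}{3} + x^{5} + \frac{5 x^{4}}{4} - \frac{x^{3}}{3} - \frac{x^{2}}{2} - 3 x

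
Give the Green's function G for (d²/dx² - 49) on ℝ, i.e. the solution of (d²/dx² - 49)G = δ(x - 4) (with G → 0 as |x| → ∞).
-\frac{e^{-7|x - 4|}}{14}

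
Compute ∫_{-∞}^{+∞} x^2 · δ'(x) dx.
0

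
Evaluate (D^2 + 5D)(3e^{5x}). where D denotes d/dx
150 e^{5 x}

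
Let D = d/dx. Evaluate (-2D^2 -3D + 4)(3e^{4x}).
- 120 e^{4 x}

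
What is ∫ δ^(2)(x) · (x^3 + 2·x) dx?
0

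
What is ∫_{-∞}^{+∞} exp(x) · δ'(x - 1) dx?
- e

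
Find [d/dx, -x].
-1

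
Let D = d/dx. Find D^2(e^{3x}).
9 e^{3 x}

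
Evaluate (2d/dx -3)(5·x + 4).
- 15 x - 2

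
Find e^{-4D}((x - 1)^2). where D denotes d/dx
x^{2} - 10 x + 25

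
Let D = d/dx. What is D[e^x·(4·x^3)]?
4 x^{2} \left(x + 3\right) e^{x}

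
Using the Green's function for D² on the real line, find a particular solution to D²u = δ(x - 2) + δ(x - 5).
\frac{|x - 2|}{2} + \frac{|x - 5|}{2}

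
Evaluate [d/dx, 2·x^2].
4 x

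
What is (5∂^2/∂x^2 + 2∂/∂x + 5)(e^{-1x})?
8 e^{- x}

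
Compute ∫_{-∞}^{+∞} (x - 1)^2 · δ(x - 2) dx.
1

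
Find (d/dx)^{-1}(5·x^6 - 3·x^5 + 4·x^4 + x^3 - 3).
\frac{5 x^{7}}{7} - \frac{x^{6}}{2} + \frac{4 x^{5}}{5} + \frac{x^{4}}{4} - 3 x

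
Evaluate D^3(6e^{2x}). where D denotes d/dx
48 e^{2 x}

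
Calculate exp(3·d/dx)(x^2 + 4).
x^{2} + 6 x + 13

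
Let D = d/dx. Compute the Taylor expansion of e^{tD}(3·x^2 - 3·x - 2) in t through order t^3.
3 t^{2} + 3 t \left(2 x - 1\right) + 3 x^{2} - 3 x - 2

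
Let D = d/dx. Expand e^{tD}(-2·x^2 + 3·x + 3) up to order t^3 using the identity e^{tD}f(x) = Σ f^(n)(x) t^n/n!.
- 2 t^{2} - t \left(4 x - 3\right) - 2 x^{2} + 3 x + 3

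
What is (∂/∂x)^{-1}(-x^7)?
- \frac{x^{8}}{8}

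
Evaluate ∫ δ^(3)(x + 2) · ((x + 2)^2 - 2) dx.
0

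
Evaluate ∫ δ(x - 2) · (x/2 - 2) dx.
-1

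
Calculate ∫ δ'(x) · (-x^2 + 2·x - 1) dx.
-2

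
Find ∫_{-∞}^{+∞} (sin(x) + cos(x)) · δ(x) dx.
1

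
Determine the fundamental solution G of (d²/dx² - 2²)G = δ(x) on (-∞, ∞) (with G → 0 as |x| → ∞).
-\frac{e^{-2|x|}}{4}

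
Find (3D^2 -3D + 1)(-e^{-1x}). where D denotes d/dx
- 7 e^{- x}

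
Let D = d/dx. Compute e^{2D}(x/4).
\frac{x}{4} + \frac{1}{2}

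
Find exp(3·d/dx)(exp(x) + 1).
e^{x + 3} + 1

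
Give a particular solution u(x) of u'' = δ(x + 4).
\frac{|x + 4|}{2}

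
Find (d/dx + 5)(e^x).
6 e^{x}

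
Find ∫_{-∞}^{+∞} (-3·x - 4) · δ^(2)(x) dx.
0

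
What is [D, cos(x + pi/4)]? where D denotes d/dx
- \sin{\left(x + \frac{\pi}{4} \right)}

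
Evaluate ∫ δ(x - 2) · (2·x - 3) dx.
1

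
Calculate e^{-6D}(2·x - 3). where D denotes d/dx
2 x - 15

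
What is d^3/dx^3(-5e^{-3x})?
135 e^{- 3 x}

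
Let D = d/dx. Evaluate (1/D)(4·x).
2 x^{2}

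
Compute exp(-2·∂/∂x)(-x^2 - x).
- x^{2} + 3 x - 2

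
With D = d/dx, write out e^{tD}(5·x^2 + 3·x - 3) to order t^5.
5 t^{2} + t \left(10 x + 3\right) + 5 x^{2} + 3 x - 3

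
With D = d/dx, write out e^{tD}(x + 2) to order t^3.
t + x + 2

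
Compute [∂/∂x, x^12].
12 x^{11}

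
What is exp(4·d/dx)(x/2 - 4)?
\frac{x}{2} - 2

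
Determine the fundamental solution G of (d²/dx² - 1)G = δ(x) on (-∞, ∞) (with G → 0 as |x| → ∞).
-\frac{e^{-|x|}}{2}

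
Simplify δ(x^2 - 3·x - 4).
\frac{\delta(x + 1) + \delta(x - 4)}{5}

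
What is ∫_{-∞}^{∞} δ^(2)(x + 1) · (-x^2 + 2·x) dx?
-2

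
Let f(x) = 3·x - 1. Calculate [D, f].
3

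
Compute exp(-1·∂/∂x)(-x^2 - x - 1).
- x^{2} + x - 1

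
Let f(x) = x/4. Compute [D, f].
\frac{1}{4}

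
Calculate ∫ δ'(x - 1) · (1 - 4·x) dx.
4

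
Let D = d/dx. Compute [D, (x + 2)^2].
2 x + 4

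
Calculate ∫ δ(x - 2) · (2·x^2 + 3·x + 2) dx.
16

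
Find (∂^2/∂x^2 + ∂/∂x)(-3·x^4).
12 x^{2} \left(- x - 3\right)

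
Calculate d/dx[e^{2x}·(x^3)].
x^{2} \left(2 x + 3\right) e^{2 x}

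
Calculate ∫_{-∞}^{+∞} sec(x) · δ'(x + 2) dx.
\tan{\left(2 \right)} \sec{\left(2 \right)}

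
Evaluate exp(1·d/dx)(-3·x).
- 3 x - 3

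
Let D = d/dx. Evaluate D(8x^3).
24 x^{2}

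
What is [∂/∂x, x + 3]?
1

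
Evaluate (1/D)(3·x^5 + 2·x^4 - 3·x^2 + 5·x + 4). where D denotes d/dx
\frac{x^{6}}{2} + \frac{2 x^{5}}{5} - x^{3} + \frac{5 x^{2}}{2} + 4 x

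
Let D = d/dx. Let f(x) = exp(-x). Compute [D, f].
- e^{- x}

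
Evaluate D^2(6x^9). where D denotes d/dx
432 x^{7}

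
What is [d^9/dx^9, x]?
9\frac{d^{8}}{dx^{8}}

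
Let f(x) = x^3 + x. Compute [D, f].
3 x^{2} + 1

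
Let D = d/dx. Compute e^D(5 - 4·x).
1 - 4 x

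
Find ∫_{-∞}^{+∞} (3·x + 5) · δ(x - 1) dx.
8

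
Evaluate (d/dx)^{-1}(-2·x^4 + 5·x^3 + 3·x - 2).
- \frac{2 x^{5}}{5} + \frac{5 x^{4}}{4} + \frac{3 x^{2}}{2} - 2 x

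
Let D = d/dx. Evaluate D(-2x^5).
- 10 x^{4}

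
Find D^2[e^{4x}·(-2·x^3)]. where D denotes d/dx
- 4 x \left(8 x^{2} + 12 x + 3\right) e^{4 x}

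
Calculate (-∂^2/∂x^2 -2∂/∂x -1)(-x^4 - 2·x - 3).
x^{4} + 8 x^{3} + 12 x^{2} + 2 x + 7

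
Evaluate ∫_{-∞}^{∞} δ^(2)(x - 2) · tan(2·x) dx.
8 \tan{\left(4 \right)} + 8 \tan^{3}{\left(4 \right)}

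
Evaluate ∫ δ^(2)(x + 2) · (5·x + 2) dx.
0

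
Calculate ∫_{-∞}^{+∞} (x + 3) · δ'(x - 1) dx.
-1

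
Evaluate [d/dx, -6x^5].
- 30 x^{4}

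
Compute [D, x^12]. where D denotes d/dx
12 x^{11}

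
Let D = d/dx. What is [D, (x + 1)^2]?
2 x + 2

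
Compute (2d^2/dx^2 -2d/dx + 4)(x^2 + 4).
4 x^{2} - 4 x + 20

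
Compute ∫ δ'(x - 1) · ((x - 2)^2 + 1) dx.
2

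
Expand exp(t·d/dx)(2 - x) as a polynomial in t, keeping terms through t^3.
- t - x + 2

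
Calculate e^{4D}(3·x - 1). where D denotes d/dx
3 x + 11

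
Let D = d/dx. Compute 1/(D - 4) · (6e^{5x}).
6 e^{5 x}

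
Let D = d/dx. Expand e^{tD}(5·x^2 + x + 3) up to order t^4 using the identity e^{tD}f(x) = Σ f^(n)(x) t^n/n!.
5 t^{2} + t \left(10 x + 1\right) + 5 x^{2} + x + 3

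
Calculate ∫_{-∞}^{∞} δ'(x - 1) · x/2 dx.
- \frac{1}{2}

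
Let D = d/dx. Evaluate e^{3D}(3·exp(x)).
3 e^{x + 3}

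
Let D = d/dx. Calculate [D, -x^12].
- 12 x^{11}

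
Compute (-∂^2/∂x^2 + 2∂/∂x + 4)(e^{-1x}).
e^{- x}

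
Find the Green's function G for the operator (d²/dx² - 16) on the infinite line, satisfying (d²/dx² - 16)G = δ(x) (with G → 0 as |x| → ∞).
-\frac{e^{-4|x|}}{8}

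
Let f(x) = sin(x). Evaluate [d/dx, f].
\cos{\left(x \right)}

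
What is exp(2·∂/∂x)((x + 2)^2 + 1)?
x^{2} + 8 x + 17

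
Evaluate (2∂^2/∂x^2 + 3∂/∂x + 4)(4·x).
16 x + 12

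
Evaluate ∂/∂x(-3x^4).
- 12 x^{3}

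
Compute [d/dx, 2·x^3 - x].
6 x^{2} - 1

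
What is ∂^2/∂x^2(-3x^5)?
- 60 x^{3}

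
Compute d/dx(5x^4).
20 x^{3}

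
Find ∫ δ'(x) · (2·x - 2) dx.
-2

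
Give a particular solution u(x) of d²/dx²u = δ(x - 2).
\frac{|x - 2|}{2}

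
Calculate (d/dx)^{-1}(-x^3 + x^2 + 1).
- \frac{x^{4}}{4} + \frac{x^{3}}{3} + x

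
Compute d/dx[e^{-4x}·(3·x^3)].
x^{2} \left(9 - 12 x\right) e^{- 4 x}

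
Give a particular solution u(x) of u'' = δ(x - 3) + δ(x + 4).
\frac{|x - 3|}{2} + \frac{|x + 4|}{2}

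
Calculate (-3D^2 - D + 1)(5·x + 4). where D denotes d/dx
5 x - 1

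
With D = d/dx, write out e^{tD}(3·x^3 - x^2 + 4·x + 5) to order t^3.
3 t^{3} + t^{2} \left(9 x - 1\right) + t \left(9 x^{2} - 2 x + 4\right) + 3 x^{3} - x^{2} + 4 x + 5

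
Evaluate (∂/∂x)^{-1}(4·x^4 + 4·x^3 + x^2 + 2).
\frac{4 x^{5}}{5} + x^{4} + \frac{x^{3}}{3} + 2 x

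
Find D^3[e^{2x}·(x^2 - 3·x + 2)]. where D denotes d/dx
8 \left(x^{2} - 1\right) e^{2 x}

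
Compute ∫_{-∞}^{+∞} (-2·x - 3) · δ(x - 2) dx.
-7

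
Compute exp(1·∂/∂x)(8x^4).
8 x^{4} + 32 x^{3} + 48 x^{2} + 32 x + 8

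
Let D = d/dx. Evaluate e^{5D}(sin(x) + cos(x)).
\sqrt{2} \sin{\left(x + \frac{\pi}{4} + 5 \right)}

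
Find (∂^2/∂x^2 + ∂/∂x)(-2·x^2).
- 4 x - 4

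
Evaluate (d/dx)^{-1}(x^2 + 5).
\frac{x^{3}}{3} + 5 x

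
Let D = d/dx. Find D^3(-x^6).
- 120 x^{3}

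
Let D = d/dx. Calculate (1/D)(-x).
- \frac{x^{2}}{2}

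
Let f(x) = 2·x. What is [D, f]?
2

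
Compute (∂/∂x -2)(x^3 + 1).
- 2 x^{3} + 3 x^{2} - 2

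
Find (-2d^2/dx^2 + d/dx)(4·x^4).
16 x^{2} \left(x - 6\right)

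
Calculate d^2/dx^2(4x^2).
8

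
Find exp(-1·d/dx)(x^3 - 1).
x^{3} - 3 x^{2} + 3 x - 2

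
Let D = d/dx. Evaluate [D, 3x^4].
12 x^{3}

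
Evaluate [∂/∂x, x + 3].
1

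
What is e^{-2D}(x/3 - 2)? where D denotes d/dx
\frac{x}{3} - \frac{8}{3}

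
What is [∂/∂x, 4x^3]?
12 x^{2}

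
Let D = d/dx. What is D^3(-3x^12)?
- 3960 x^{9}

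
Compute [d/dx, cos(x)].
- \sin{\left(x \right)}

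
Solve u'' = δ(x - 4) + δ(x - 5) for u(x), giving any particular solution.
\frac{|x - 4|}{2} + \frac{|x - 5|}{2}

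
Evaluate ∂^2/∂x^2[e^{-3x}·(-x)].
3 \left(2 - 3 x\right) e^{- 3 x}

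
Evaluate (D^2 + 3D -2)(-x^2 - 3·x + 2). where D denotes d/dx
2 x^{2} - 15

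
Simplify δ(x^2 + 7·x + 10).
\frac{\delta(x + 5) + \delta(x + 2)}{3}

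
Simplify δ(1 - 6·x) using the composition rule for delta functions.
\frac{\delta(x - 1/6)}{6}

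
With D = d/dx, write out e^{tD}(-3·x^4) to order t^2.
3 x^{2} \left(- 6 t^{2} - 4 t x - x^{2}\right)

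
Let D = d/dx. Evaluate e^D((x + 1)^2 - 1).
x^{2} + 4 x + 3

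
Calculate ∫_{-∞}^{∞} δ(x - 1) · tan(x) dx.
\tan{\left(1 \right)}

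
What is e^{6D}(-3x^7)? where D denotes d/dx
- 3 x^{7} - 126 x^{6} - 2268 x^{5} - 22680 x^{4} - 136080 x^{3} - 489888 x^{2} - 979776 x - 839808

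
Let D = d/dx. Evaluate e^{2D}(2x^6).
2 x^{6} + 24 x^{5} + 120 x^{4} + 320 x^{3} + 480 x^{2} + 384 x + 128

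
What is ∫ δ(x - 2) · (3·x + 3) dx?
9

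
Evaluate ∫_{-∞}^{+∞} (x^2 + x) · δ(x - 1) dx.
2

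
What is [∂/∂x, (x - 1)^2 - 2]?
2 x - 2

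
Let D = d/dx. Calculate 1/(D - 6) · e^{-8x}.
- \frac{e^{- 8 x}}{14}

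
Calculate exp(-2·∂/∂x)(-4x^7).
- 4 x^{7} + 56 x^{6} - 336 x^{5} + 1120 x^{4} - 2240 x^{3} + 2688 x^{2} - 1792 x + 512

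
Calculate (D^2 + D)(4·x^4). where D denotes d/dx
16 x^{2} \left(x + 3\right)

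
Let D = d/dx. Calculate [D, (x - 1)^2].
2 x - 2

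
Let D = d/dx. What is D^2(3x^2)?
6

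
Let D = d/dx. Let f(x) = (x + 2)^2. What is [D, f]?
2 x + 4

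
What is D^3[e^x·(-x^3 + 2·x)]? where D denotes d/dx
x \left(- x^{2} - 9 x - 16\right) e^{x}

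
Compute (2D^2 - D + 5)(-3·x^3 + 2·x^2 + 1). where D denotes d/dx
- 15 x^{3} + 19 x^{2} - 40 x + 13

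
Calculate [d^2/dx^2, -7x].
-14\frac{d}{dx}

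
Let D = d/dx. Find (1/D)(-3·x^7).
- \frac{3 x^{8}}{8}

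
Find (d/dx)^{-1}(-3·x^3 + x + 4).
- \frac{3 x^{4}}{4} + \frac{x^{2}}{2} + 4 x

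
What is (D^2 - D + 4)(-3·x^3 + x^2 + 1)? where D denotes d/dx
- 12 x^{3} + 13 x^{2} - 20 x + 6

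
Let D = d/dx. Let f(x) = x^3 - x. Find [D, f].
3 x^{2} - 1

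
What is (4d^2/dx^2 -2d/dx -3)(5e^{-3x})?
195 e^{- 3 x}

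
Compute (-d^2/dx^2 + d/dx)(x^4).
4 x^{2} \left(x - 3\right)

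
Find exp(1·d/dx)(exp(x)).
e^{x + 1}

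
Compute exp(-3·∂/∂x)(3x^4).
3 x^{4} - 36 x^{3} + 162 x^{2} - 324 x + 243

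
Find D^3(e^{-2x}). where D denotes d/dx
- 8 e^{- 2 x}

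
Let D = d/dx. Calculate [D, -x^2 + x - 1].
1 - 2 x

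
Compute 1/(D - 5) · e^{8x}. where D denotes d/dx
\frac{e^{8 x}}{3}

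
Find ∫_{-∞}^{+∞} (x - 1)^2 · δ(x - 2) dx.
1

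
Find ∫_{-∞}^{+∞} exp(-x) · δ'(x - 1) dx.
e^{-1}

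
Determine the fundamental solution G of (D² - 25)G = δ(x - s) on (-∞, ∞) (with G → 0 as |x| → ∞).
-\frac{e^{-5|x-s|}}{10}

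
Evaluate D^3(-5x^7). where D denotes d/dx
- 1050 x^{4}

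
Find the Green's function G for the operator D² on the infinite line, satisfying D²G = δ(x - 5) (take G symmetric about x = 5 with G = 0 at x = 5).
\frac{|x - 5|}{2}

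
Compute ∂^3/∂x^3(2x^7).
420 x^{4}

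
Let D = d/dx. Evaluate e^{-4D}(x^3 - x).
x^{3} - 12 x^{2} + 47 x - 60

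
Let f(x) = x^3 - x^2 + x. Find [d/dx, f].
3 x^{2} - 2 x + 1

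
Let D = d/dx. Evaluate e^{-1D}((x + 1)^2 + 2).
x^{2} + 2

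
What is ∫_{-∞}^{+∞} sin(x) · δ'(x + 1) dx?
- \cos{\left(1 \right)}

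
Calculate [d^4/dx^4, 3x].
12\frac{d^{3}}{dx^{3}}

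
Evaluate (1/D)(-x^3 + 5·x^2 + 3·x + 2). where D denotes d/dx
- \frac{x^{4}}{4} + \frac{5 x^{3}}{3} + \frac{3 x^{2}}{2} + 2 x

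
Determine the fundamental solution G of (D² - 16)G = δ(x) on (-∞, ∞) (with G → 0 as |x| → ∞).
-\frac{e^{-4|x|}}{8}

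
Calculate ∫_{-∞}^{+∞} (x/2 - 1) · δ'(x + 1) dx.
- \frac{1}{2}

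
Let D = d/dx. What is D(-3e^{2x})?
- 6 e^{2 x}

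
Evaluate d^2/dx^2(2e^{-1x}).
2 e^{- x}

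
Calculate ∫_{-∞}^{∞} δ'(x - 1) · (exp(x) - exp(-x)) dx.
- 2 \cosh{\left(1 \right)}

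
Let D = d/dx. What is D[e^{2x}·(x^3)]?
x^{2} \left(2 x + 3\right) e^{2 x}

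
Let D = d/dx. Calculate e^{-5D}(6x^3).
6 x^{3} - 90 x^{2} + 450 x - 750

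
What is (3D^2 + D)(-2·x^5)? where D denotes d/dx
10 x^{3} \left(- x - 12\right)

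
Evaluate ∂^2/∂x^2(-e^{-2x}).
- 4 e^{- 2 x}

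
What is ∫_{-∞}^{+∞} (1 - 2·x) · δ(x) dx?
1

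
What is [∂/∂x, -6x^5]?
- 30 x^{4}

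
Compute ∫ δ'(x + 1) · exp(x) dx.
- \frac{1}{e}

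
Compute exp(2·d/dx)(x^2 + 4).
x^{2} + 4 x + 8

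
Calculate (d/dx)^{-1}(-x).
- \frac{x^{2}}{2}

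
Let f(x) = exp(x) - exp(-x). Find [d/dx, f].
2 \cosh{\left(x \right)}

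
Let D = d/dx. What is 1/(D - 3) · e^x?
- \frac{e^{x}}{2}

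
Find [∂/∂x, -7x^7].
- 49 x^{6}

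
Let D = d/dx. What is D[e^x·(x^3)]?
x^{2} \left(x + 3\right) e^{x}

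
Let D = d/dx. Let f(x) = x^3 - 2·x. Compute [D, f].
3 x^{2} - 2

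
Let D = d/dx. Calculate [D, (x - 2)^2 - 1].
2 x - 4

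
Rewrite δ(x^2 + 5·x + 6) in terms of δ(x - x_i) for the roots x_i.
\frac{\delta(x + 2) + \delta(x + 3)}{1}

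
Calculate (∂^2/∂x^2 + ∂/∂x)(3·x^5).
15 x^{3} \left(x + 4\right)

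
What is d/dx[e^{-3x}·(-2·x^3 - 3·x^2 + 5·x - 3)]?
\left(6 x^{3} + 3 x^{2} - 21 x + 14\right) e^{- 3 x}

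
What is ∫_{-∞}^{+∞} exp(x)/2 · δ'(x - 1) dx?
- \frac{e}{2}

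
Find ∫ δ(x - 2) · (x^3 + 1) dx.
9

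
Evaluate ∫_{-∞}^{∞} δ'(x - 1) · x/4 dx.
- \frac{1}{4}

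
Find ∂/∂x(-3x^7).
- 21 x^{6}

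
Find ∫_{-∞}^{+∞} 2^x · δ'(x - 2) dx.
- \log{\left(16 \right)}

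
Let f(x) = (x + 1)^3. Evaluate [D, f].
3 \left(x + 1\right)^{2}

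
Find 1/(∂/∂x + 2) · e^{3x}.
\frac{e^{3 x}}{5}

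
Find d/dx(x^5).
5 x^{4}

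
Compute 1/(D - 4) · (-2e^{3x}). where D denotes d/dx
2 e^{3 x}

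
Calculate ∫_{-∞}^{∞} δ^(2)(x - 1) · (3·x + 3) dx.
0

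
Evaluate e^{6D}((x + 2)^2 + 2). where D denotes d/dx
x^{2} + 16 x + 66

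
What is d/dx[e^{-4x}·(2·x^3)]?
x^{2} \left(6 - 8 x\right) e^{- 4 x}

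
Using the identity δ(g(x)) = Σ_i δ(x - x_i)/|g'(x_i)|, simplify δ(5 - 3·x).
\frac{\delta(x - 5/3)}{3}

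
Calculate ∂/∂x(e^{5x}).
5 e^{5 x}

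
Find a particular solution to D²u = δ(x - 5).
\frac{|x - 5|}{2}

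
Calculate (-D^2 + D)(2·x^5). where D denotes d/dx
10 x^{3} \left(x - 4\right)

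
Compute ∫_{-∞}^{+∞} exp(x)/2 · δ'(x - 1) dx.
- \frac{e}{2}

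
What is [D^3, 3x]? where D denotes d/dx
9D^{2}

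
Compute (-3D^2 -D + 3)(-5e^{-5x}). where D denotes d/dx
335 e^{- 5 x}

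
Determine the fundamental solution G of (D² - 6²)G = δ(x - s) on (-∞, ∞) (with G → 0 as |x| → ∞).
-\frac{e^{-6|x-s|}}{12}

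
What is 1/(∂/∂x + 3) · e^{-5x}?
- \frac{e^{- 5 x}}{2}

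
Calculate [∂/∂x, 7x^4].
28 x^{3}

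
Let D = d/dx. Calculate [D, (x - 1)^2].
2 x - 2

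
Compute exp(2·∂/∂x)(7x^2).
7 x^{2} + 28 x + 28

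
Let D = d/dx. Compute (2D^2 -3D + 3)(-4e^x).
- 8 e^{x}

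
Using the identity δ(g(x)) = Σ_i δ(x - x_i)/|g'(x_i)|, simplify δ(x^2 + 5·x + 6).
\frac{\delta(x + 3) + \delta(x + 2)}{1}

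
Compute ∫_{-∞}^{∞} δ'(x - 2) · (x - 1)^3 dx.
-3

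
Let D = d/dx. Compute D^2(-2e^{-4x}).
- 32 e^{- 4 x}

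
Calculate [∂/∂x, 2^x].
2^{x} \log{\left(2 \right)}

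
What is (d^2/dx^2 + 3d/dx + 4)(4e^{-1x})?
8 e^{- x}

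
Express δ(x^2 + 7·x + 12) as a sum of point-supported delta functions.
\frac{\delta(x + 4) + \delta(x + 3)}{1}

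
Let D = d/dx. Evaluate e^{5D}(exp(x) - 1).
e^{x + 5} - 1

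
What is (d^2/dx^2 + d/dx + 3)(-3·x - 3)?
- 9 x - 12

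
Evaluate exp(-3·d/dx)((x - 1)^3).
x^{3} - 12 x^{2} + 48 x - 64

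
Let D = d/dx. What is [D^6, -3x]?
-18D^{5}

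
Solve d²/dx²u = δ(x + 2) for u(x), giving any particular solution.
\frac{|x + 2|}{2}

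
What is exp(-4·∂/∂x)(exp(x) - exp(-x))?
- e^{4 - x} + e^{x - 4}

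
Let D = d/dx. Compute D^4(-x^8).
- 1680 x^{4}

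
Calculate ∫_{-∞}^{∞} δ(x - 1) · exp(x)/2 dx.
\frac{e}{2}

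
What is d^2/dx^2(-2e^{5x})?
- 50 e^{5 x}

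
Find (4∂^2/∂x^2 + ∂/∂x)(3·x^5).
15 x^{3} \left(x + 16\right)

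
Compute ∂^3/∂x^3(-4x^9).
- 2016 x^{6}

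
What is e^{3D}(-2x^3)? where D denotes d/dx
- 2 x^{3} - 18 x^{2} - 54 x - 54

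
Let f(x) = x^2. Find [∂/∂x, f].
2 x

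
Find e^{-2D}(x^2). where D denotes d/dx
x^{2} - 4 x + 4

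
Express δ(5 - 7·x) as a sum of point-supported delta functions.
\frac{\delta(x - 5/7)}{7}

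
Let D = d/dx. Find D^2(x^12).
132 x^{10}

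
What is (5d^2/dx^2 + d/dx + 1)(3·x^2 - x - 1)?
3 x^{2} + 5 x + 28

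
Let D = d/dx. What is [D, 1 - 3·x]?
-3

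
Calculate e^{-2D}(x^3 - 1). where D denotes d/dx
x^{3} - 6 x^{2} + 12 x - 9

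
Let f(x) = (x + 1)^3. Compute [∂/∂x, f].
3 \left(x + 1\right)^{2}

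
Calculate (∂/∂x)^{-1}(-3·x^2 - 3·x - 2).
- x^{3} - \frac{3 x^{2}}{2} - 2 x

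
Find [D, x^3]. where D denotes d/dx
3 x^{2}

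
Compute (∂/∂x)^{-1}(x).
\frac{x^{2}}{2}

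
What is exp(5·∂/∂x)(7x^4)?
7 x^{4} + 140 x^{3} + 1050 x^{2} + 3500 x + 4375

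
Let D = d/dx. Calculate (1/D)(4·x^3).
x^{4}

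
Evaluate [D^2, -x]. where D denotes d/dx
-2D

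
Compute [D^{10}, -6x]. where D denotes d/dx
-60D^{9}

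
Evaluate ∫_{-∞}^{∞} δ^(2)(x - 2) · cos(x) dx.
- \cos{\left(2 \right)}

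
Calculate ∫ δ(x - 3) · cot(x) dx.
\cot{\left(3 \right)}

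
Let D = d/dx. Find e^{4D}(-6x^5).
- 6 x^{5} - 120 x^{4} - 960 x^{3} - 3840 x^{2} - 7680 x - 6144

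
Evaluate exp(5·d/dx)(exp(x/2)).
e^{\frac{x}{2} + \frac{5}{2}}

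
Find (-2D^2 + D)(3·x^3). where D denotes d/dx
9 x \left(x - 4\right)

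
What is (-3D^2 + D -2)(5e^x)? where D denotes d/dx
- 20 e^{x}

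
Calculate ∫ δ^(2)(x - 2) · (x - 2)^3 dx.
0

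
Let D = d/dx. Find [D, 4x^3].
12 x^{2}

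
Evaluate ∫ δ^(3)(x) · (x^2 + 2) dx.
0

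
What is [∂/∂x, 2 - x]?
-1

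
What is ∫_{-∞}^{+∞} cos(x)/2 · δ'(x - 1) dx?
\frac{\sin{\left(1 \right)}}{2}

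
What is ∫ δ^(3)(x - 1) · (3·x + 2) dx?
0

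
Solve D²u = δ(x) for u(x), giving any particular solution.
\frac{|x|}{2}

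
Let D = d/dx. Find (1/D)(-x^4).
- \frac{x^{5}}{5}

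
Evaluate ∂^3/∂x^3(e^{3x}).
27 e^{3 x}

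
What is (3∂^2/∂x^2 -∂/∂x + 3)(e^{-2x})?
17 e^{- 2 x}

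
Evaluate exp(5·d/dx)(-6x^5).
- 6 x^{5} - 150 x^{4} - 1500 x^{3} - 7500 x^{2} - 18750 x - 18750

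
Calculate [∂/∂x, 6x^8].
48 x^{7}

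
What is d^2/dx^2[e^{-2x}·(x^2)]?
2 \left(2 x^{2} - 4 x + 1\right) e^{- 2 x}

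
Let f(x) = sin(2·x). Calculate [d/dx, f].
2 \cos{\left(2 x \right)}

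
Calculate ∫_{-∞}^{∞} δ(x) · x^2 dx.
0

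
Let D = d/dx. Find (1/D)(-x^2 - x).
- \frac{x^{3}}{3} - \frac{x^{2}}{2}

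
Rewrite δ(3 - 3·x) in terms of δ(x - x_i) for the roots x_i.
\frac{\delta(x - 1)}{3}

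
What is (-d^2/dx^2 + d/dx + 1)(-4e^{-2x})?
20 e^{- 2 x}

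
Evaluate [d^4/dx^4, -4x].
-16\frac{d^{3}}{dx^{3}}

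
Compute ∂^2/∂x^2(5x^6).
150 x^{4}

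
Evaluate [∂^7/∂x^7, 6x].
42\frac{d^{6}}{dx^{6}}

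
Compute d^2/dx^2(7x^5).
140 x^{3}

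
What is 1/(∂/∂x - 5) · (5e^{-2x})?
- \frac{5 e^{- 2 x}}{7}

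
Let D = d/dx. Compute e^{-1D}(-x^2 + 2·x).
- x^{2} + 4 x - 3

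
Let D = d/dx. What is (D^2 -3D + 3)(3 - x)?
12 - 3 x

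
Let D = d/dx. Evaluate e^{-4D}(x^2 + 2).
x^{2} - 8 x + 18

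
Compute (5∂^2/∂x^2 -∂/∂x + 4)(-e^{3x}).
- 46 e^{3 x}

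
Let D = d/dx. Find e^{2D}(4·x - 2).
4 x + 6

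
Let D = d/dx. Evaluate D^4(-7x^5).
- 840 x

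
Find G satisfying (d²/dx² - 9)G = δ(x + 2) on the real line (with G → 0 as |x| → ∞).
-\frac{e^{-3|x + 2|}}{6}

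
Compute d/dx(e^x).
e^{x}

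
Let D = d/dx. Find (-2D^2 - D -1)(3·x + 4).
- 3 x - 7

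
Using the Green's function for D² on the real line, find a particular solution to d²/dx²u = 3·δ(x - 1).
\frac{3|x - 1|}{2}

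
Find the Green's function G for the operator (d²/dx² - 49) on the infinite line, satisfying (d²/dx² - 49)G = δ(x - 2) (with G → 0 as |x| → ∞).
-\frac{e^{-7|x - 2|}}{14}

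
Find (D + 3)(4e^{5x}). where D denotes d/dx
32 e^{5 x}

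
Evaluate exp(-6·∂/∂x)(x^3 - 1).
x^{3} - 18 x^{2} + 108 x - 217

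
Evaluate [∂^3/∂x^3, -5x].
-15\frac{d^{2}}{dx^{2}}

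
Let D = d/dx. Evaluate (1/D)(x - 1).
\frac{x^{2}}{2} - x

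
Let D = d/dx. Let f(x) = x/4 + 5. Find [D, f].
\frac{1}{4}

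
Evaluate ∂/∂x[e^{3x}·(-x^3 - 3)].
3 \left(- x^{3} - x^{2} - 3\right) e^{3 x}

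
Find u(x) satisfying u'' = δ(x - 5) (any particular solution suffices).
\frac{|x - 5|}{2}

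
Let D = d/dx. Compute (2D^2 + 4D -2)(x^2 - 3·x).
- 2 x^{2} + 14 x - 8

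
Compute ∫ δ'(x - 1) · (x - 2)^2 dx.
2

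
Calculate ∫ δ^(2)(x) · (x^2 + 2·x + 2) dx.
2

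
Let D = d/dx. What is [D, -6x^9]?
- 54 x^{8}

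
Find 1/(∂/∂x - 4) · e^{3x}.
- e^{3 x}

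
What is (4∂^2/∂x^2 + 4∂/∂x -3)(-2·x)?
6 x - 8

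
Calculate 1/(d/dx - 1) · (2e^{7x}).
\frac{e^{7 x}}{3}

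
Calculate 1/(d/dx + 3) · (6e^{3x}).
e^{3 x}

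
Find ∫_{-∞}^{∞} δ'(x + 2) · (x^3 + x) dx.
-13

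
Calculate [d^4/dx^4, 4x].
16\frac{d^{3}}{dx^{3}}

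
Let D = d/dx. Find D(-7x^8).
- 56 x^{7}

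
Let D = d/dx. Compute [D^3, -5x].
-15D^{2}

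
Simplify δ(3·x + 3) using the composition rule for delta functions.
\frac{\delta(x + 1)}{3}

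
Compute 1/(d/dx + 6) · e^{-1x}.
\frac{e^{- x}}{5}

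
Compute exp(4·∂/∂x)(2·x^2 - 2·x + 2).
2 x^{2} + 14 x + 26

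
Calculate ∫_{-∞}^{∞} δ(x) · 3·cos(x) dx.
3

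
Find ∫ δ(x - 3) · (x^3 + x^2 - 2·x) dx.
30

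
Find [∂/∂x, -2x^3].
- 6 x^{2}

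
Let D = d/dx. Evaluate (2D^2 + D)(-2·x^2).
- 4 x - 8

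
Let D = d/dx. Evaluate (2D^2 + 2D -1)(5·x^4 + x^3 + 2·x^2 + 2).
- 5 x^{4} + 39 x^{3} + 124 x^{2} + 20 x + 6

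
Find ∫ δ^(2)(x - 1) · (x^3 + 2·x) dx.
6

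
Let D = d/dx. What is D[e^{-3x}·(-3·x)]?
3 \left(3 x - 1\right) e^{- 3 x}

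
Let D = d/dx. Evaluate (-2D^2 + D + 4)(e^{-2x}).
- 6 e^{- 2 x}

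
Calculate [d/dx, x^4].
4 x^{3}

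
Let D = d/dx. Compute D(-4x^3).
- 12 x^{2}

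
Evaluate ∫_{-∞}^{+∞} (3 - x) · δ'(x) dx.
1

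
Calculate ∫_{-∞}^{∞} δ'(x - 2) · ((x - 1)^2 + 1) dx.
-2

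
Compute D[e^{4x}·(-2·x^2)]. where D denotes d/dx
4 x \left(- 2 x - 1\right) e^{4 x}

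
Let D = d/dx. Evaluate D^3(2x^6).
240 x^{3}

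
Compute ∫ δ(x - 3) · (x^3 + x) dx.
30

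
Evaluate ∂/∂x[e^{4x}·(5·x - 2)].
\left(20 x - 3\right) e^{4 x}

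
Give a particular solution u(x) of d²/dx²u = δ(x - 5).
\frac{|x - 5|}{2}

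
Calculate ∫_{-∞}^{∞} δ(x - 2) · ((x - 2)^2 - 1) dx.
-1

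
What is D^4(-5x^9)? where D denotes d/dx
- 15120 x^{5}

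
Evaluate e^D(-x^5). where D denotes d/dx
- x^{5} - 5 x^{4} - 10 x^{3} - 10 x^{2} - 5 x - 1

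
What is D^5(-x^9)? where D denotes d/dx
- 15120 x^{4}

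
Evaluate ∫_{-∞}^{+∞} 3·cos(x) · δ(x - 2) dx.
3 \cos{\left(2 \right)}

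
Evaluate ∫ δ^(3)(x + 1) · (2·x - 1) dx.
0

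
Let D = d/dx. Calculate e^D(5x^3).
5 x^{3} + 15 x^{2} + 15 x + 5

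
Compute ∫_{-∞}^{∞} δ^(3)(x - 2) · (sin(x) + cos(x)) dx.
- \sin{\left(2 \right)} + \cos{\left(2 \right)}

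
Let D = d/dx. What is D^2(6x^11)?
660 x^{9}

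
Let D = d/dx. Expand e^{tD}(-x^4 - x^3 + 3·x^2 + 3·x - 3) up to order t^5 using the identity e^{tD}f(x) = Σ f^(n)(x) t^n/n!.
- t^{4} - t^{3} \left(4 x + 1\right) - 3 t^{2} \left(2 x^{2} + x - 1\right) - t \left(4 x^{3} + 3 x^{2} - 6 x - 3\right) - x^{4} - x^{3} + 3 x^{2} + 3 x - 3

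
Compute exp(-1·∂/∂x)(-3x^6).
- 3 x^{6} + 18 x^{5} - 45 x^{4} + 60 x^{3} - 45 x^{2} + 18 x - 3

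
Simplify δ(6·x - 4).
\frac{\delta(x - 2/3)}{6}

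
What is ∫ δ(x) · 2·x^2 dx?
0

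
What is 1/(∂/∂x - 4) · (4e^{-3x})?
- \frac{4 e^{- 3 x}}{7}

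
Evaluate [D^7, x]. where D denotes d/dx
7D^{6}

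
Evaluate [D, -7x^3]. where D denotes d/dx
- 21 x^{2}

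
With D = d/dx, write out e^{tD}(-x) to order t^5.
- t - x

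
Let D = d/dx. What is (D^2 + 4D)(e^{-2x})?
- 4 e^{- 2 x}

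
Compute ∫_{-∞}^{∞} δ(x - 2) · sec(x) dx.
\sec{\left(2 \right)}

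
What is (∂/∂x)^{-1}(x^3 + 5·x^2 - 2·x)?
\frac{x^{4}}{4} + \frac{5 x^{3}}{3} - x^{2}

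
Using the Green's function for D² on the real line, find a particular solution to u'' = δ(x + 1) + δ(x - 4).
\frac{|x + 1|}{2} + \frac{|x - 4|}{2}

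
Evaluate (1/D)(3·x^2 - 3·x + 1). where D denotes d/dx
x^{3} - \frac{3 x^{2}}{2} + x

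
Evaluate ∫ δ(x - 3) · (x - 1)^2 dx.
4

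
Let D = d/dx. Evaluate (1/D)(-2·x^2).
- \frac{2 x^{3}}{3}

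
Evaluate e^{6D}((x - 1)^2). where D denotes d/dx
x^{2} + 10 x + 25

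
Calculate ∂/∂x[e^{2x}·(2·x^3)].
x^{2} \left(4 x + 6\right) e^{2 x}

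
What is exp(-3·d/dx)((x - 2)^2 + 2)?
x^{2} - 10 x + 27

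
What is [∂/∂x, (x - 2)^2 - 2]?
2 x - 4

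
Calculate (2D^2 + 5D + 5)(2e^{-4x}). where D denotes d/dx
34 e^{- 4 x}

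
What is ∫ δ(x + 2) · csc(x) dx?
- \csc{\left(2 \right)}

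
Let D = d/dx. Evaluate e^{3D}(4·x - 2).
4 x + 10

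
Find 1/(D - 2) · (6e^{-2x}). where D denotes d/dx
- \frac{3 e^{- 2 x}}{2}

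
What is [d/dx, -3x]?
-3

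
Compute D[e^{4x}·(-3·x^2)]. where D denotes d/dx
6 x \left(- 2 x - 1\right) e^{4 x}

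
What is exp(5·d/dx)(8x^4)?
8 x^{4} + 160 x^{3} + 1200 x^{2} + 4000 x + 5000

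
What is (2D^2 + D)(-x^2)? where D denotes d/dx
- 2 x - 4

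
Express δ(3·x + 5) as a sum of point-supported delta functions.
\frac{\delta(x + 5/3)}{3}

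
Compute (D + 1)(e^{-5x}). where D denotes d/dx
- 4 e^{- 5 x}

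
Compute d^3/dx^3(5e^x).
5 e^{x}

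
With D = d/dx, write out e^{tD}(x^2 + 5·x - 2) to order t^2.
t^{2} + t \left(2 x + 5\right) + x^{2} + 5 x - 2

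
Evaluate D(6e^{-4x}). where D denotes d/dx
- 24 e^{- 4 x}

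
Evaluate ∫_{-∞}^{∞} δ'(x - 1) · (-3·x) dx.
3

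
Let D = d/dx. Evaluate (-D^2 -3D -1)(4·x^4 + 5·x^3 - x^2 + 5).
- 4 x^{4} - 53 x^{3} - 92 x^{2} - 24 x - 3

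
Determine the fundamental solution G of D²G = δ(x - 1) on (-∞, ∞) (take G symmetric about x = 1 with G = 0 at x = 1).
\frac{|x - 1|}{2}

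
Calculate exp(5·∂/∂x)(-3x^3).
- 3 x^{3} - 45 x^{2} - 225 x - 375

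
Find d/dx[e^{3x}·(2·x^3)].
6 x^{2} \left(x + 1\right) e^{3 x}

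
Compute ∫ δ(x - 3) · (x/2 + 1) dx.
\frac{5}{2}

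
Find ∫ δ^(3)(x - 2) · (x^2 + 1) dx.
0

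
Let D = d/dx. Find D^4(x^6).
360 x^{2}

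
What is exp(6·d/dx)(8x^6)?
8 x^{6} + 288 x^{5} + 4320 x^{4} + 34560 x^{3} + 155520 x^{2} + 373248 x + 373248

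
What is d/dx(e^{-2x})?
- 2 e^{- 2 x}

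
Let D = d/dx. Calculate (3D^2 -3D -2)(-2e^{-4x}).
- 116 e^{- 4 x}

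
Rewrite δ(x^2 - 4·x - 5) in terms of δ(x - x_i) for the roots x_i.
\frac{\delta(x - 5) + \delta(x + 1)}{6}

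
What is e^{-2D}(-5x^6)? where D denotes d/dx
- 5 x^{6} + 60 x^{5} - 300 x^{4} + 800 x^{3} - 1200 x^{2} + 960 x - 320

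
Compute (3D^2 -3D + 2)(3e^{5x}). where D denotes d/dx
186 e^{5 x}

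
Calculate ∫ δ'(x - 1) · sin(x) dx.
- \cos{\left(1 \right)}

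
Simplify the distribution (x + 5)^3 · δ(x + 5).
0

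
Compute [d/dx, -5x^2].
- 10 x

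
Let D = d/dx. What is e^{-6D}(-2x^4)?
- 2 x^{4} + 48 x^{3} - 432 x^{2} + 1728 x - 2592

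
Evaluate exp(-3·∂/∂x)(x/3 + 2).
\frac{x}{3} + 1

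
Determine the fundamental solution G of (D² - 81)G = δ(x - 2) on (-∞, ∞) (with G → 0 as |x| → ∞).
-\frac{e^{-9|x - 2|}}{18}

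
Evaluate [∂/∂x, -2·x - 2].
-2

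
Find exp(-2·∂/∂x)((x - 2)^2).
x^{2} - 8 x + 16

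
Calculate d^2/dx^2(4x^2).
8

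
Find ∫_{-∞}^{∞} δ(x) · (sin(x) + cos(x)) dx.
1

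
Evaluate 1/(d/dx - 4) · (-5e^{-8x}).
\frac{5 e^{- 8 x}}{12}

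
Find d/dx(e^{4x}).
4 e^{4 x}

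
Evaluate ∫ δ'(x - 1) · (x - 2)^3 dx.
-3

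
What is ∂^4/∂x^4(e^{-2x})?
16 e^{- 2 x}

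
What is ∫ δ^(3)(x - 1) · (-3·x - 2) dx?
0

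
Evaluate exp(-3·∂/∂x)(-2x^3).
- 2 x^{3} + 18 x^{2} - 54 x + 54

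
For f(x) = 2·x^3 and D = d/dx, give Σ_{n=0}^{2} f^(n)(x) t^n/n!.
2 x \left(3 t^{2} + 3 t x + x^{2}\right)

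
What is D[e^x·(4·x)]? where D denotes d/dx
4 \left(x + 1\right) e^{x}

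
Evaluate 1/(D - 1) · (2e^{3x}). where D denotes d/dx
e^{3 x}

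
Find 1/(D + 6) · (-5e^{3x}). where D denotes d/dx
- \frac{5 e^{3 x}}{9}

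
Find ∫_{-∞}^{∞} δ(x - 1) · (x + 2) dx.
3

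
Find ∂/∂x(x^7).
7 x^{6}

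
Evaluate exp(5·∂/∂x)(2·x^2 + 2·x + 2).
2 x^{2} + 22 x + 62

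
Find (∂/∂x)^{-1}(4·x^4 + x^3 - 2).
\frac{4 x^{5}}{5} + \frac{x^{4}}{4} - 2 x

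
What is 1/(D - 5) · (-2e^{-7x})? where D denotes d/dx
\frac{e^{- 7 x}}{6}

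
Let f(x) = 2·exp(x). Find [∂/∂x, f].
2 e^{x}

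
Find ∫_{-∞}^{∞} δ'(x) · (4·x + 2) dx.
-4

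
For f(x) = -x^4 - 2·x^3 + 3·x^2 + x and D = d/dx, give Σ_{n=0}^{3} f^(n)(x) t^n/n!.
t^{3} \left(- 4 x - 2\right) + t^{2} \left(- 6 x^{2} - 6 x + 3\right) - t \left(4 x^{3} + 6 x^{2} - 6 x - 1\right) - x^{4} - 2 x^{3} + 3 x^{2} + x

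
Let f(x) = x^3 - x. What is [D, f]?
3 x^{2} - 1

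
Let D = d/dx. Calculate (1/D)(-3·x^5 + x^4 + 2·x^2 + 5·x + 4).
- \frac{x^{6}}{2} + \frac{x^{5}}{5} + \frac{2 x^{3}}{3} + \frac{5 x^{2}}{2} + 4 x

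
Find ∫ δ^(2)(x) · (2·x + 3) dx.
0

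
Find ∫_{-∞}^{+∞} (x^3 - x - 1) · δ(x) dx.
-1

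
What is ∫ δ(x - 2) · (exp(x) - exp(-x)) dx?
2 \sinh{\left(2 \right)}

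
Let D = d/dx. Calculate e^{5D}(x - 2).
x + 3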